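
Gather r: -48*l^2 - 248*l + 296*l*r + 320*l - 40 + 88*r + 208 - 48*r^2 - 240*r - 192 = -48*l^2 + 72*l - 48*r^2 + r*(296*l - 152) - 24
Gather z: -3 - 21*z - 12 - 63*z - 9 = -84*z - 24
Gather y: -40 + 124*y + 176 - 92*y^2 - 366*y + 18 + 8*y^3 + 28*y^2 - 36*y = 8*y^3 - 64*y^2 - 278*y + 154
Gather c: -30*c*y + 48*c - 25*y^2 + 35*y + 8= c*(48 - 30*y) - 25*y^2 + 35*y + 8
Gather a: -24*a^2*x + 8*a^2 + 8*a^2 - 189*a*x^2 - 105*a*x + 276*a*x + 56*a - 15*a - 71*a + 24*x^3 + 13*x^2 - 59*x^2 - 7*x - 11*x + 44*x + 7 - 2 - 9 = a^2*(16 - 24*x) + a*(-189*x^2 + 171*x - 30) + 24*x^3 - 46*x^2 + 26*x - 4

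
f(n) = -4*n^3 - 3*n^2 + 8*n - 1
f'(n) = -12*n^2 - 6*n + 8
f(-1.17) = -8.06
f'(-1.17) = -1.41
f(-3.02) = 57.65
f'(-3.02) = -83.32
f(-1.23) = -7.94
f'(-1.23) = -2.77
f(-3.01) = 56.82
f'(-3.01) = -82.66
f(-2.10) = 6.01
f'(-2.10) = -32.32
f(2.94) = -105.06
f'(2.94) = -113.36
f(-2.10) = 6.01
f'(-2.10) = -32.32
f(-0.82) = -7.37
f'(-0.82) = 4.85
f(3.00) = -112.00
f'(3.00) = -118.00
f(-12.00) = 6383.00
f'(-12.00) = -1648.00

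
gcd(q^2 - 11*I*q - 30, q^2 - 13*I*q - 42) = q - 6*I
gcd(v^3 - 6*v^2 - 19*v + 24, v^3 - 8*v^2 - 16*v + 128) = v - 8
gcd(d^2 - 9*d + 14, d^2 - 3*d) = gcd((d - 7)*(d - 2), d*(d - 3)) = 1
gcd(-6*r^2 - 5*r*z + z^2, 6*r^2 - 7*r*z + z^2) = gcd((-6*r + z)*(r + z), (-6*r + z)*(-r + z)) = -6*r + z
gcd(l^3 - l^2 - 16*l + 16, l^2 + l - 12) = l + 4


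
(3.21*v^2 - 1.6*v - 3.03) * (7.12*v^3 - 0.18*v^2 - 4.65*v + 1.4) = 22.8552*v^5 - 11.9698*v^4 - 36.2121*v^3 + 12.4794*v^2 + 11.8495*v - 4.242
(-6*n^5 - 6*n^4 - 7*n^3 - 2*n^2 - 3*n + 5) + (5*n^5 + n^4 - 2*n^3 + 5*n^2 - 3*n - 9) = -n^5 - 5*n^4 - 9*n^3 + 3*n^2 - 6*n - 4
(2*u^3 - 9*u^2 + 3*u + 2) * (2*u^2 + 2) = 4*u^5 - 18*u^4 + 10*u^3 - 14*u^2 + 6*u + 4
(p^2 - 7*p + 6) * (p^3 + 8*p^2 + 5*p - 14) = p^5 + p^4 - 45*p^3 - p^2 + 128*p - 84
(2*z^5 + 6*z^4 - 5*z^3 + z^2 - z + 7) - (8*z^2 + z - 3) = 2*z^5 + 6*z^4 - 5*z^3 - 7*z^2 - 2*z + 10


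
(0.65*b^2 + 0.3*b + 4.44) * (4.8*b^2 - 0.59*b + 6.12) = 3.12*b^4 + 1.0565*b^3 + 25.113*b^2 - 0.7836*b + 27.1728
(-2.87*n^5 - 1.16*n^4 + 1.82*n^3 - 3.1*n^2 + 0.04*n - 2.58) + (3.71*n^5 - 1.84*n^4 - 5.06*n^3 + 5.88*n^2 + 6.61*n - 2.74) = 0.84*n^5 - 3.0*n^4 - 3.24*n^3 + 2.78*n^2 + 6.65*n - 5.32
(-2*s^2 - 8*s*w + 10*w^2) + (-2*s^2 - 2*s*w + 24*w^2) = -4*s^2 - 10*s*w + 34*w^2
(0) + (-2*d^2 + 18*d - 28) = -2*d^2 + 18*d - 28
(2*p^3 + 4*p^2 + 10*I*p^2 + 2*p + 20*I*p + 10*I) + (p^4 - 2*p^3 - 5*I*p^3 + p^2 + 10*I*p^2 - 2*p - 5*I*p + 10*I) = p^4 - 5*I*p^3 + 5*p^2 + 20*I*p^2 + 15*I*p + 20*I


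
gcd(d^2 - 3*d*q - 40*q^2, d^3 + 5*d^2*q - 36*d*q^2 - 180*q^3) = d + 5*q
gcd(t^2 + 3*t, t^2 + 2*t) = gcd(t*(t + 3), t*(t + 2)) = t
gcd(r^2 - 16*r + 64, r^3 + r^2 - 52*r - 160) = r - 8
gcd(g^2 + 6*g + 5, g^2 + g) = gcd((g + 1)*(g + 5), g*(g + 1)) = g + 1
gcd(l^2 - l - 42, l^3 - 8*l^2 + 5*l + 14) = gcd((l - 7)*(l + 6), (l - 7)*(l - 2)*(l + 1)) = l - 7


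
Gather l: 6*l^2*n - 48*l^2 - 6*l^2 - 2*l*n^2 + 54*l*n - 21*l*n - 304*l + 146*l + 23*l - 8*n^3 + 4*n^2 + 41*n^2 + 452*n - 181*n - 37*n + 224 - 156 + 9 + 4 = l^2*(6*n - 54) + l*(-2*n^2 + 33*n - 135) - 8*n^3 + 45*n^2 + 234*n + 81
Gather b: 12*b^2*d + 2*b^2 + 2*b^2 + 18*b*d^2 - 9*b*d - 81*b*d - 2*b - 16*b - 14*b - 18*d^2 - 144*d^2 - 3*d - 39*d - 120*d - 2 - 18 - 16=b^2*(12*d + 4) + b*(18*d^2 - 90*d - 32) - 162*d^2 - 162*d - 36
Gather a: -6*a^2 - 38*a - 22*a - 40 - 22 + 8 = -6*a^2 - 60*a - 54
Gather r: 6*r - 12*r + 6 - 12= -6*r - 6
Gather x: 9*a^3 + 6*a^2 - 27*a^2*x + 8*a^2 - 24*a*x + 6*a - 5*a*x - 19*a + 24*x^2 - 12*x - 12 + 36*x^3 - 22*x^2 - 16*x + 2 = 9*a^3 + 14*a^2 - 13*a + 36*x^3 + 2*x^2 + x*(-27*a^2 - 29*a - 28) - 10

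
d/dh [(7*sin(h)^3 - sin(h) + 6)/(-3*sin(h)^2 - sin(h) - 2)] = (-21*sin(h)^4 - 14*sin(h)^3 - 45*sin(h)^2 + 36*sin(h) + 8)*cos(h)/(3*sin(h)^2 + sin(h) + 2)^2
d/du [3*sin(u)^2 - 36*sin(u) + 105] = 6*(sin(u) - 6)*cos(u)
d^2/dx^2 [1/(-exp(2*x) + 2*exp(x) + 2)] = 2*(4*(1 - exp(x))^2*exp(x) + (2*exp(x) - 1)*(-exp(2*x) + 2*exp(x) + 2))*exp(x)/(-exp(2*x) + 2*exp(x) + 2)^3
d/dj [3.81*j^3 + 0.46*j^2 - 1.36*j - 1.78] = 11.43*j^2 + 0.92*j - 1.36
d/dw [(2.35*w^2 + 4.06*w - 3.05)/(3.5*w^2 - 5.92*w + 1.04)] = (-28.122*w^2 + 26.238*w - 13.8336)/(12.25*w^4 - 41.44*w^3 + 42.3264*w^2 - 12.3136*w + 1.0816)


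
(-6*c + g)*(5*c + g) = -30*c^2 - c*g + g^2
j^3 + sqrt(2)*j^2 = j^2*(j + sqrt(2))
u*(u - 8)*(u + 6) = u^3 - 2*u^2 - 48*u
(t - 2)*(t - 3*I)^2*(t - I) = t^4 - 2*t^3 - 7*I*t^3 - 15*t^2 + 14*I*t^2 + 30*t + 9*I*t - 18*I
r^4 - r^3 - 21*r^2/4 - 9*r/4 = r*(r - 3)*(r + 1/2)*(r + 3/2)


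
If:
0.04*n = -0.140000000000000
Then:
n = -3.50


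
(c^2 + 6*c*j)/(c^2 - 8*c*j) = (c + 6*j)/(c - 8*j)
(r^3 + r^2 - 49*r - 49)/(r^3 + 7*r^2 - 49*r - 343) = (r + 1)/(r + 7)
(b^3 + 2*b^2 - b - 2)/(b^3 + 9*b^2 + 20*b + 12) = (b - 1)/(b + 6)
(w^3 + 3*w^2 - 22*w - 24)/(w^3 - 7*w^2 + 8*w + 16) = (w + 6)/(w - 4)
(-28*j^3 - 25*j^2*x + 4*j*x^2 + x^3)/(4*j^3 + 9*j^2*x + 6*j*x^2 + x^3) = (-28*j^2 + 3*j*x + x^2)/(4*j^2 + 5*j*x + x^2)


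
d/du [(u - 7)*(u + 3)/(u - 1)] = (u^2 - 2*u + 25)/(u^2 - 2*u + 1)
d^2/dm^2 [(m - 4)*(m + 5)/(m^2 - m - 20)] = 4*(m^3 + 60*m - 20)/(m^6 - 3*m^5 - 57*m^4 + 119*m^3 + 1140*m^2 - 1200*m - 8000)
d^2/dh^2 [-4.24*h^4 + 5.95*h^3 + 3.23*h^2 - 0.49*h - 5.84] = -50.88*h^2 + 35.7*h + 6.46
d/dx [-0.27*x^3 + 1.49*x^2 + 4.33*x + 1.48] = -0.81*x^2 + 2.98*x + 4.33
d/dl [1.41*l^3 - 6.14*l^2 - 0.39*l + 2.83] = 4.23*l^2 - 12.28*l - 0.39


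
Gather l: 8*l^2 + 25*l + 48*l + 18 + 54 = 8*l^2 + 73*l + 72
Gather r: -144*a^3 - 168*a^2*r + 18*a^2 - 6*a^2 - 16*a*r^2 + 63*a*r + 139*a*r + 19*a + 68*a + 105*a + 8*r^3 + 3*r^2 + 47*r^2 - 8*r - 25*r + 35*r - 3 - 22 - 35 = -144*a^3 + 12*a^2 + 192*a + 8*r^3 + r^2*(50 - 16*a) + r*(-168*a^2 + 202*a + 2) - 60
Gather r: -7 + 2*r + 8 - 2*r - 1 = 0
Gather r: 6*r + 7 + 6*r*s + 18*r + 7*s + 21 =r*(6*s + 24) + 7*s + 28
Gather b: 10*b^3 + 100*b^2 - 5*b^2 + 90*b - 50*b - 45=10*b^3 + 95*b^2 + 40*b - 45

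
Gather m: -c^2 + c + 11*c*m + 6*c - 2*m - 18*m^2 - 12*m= -c^2 + 7*c - 18*m^2 + m*(11*c - 14)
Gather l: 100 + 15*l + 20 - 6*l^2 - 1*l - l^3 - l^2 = -l^3 - 7*l^2 + 14*l + 120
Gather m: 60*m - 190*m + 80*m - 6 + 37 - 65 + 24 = -50*m - 10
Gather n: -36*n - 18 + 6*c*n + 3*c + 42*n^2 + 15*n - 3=3*c + 42*n^2 + n*(6*c - 21) - 21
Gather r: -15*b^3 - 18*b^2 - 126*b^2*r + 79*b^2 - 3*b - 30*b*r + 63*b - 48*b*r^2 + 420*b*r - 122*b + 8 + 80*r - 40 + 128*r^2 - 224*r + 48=-15*b^3 + 61*b^2 - 62*b + r^2*(128 - 48*b) + r*(-126*b^2 + 390*b - 144) + 16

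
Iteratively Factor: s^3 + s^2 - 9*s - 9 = (s + 3)*(s^2 - 2*s - 3) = (s + 1)*(s + 3)*(s - 3)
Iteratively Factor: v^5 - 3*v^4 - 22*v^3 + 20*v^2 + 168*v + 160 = (v + 2)*(v^4 - 5*v^3 - 12*v^2 + 44*v + 80) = (v + 2)^2*(v^3 - 7*v^2 + 2*v + 40) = (v - 5)*(v + 2)^2*(v^2 - 2*v - 8) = (v - 5)*(v + 2)^3*(v - 4)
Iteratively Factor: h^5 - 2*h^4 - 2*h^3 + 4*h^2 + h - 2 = (h - 1)*(h^4 - h^3 - 3*h^2 + h + 2) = (h - 1)*(h + 1)*(h^3 - 2*h^2 - h + 2) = (h - 1)*(h + 1)^2*(h^2 - 3*h + 2) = (h - 2)*(h - 1)*(h + 1)^2*(h - 1)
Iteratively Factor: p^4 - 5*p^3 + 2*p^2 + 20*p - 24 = (p - 2)*(p^3 - 3*p^2 - 4*p + 12) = (p - 2)^2*(p^2 - p - 6) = (p - 2)^2*(p + 2)*(p - 3)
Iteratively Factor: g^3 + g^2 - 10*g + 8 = (g - 1)*(g^2 + 2*g - 8) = (g - 2)*(g - 1)*(g + 4)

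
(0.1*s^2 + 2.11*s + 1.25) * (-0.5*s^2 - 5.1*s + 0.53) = -0.05*s^4 - 1.565*s^3 - 11.333*s^2 - 5.2567*s + 0.6625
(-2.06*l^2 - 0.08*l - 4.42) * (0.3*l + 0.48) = -0.618*l^3 - 1.0128*l^2 - 1.3644*l - 2.1216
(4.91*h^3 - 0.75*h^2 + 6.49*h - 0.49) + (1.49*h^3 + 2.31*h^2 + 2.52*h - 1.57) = 6.4*h^3 + 1.56*h^2 + 9.01*h - 2.06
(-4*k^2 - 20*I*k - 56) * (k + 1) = -4*k^3 - 4*k^2 - 20*I*k^2 - 56*k - 20*I*k - 56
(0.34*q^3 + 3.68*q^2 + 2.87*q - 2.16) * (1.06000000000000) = 0.3604*q^3 + 3.9008*q^2 + 3.0422*q - 2.2896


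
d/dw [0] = 0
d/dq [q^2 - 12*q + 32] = 2*q - 12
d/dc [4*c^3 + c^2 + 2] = 2*c*(6*c + 1)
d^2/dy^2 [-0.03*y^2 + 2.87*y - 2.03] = -0.0600000000000000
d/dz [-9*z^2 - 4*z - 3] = -18*z - 4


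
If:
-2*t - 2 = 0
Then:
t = -1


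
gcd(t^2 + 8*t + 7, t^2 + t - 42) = t + 7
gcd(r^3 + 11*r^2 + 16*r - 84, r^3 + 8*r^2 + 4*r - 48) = r^2 + 4*r - 12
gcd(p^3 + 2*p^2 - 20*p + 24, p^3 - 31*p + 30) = p + 6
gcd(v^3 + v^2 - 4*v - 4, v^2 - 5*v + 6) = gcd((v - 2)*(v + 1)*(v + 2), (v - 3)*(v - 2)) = v - 2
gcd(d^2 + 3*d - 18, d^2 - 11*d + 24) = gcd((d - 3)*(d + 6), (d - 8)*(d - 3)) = d - 3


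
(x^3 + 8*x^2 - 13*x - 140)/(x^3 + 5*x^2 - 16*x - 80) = (x + 7)/(x + 4)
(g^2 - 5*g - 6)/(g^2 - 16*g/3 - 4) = 3*(g + 1)/(3*g + 2)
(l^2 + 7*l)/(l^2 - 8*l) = (l + 7)/(l - 8)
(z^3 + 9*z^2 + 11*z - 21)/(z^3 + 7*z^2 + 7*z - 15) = (z + 7)/(z + 5)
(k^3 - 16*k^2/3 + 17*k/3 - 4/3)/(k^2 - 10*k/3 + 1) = (k^2 - 5*k + 4)/(k - 3)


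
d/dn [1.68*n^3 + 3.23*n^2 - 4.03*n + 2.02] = 5.04*n^2 + 6.46*n - 4.03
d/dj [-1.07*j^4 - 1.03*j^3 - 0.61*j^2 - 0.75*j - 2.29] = -4.28*j^3 - 3.09*j^2 - 1.22*j - 0.75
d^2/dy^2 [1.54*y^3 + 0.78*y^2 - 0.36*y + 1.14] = 9.24*y + 1.56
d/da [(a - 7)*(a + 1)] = 2*a - 6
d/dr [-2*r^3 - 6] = -6*r^2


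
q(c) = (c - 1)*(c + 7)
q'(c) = 2*c + 6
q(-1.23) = -12.87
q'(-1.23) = 3.54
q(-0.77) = -11.03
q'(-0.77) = 4.46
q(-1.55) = -13.90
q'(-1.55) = 2.90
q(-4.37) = -14.12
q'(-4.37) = -2.74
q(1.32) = 2.66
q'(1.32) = 8.64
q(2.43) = 13.48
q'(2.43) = 10.86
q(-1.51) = -13.78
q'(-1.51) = 2.98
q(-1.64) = -14.15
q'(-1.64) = 2.72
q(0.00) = -7.00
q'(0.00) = 6.00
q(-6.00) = -7.00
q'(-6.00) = -6.00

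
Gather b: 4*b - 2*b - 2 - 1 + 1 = 2*b - 2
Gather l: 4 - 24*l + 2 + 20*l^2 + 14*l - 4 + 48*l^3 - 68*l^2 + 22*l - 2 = 48*l^3 - 48*l^2 + 12*l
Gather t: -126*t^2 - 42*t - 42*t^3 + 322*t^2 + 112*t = -42*t^3 + 196*t^2 + 70*t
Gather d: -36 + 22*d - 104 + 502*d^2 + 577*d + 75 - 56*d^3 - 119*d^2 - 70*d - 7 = -56*d^3 + 383*d^2 + 529*d - 72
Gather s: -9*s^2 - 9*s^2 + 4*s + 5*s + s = -18*s^2 + 10*s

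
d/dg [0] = 0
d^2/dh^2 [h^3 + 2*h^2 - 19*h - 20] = 6*h + 4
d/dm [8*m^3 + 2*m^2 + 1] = 4*m*(6*m + 1)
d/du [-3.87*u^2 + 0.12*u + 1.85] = 0.12 - 7.74*u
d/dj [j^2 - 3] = 2*j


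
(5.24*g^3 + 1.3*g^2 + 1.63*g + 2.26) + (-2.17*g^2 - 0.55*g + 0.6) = 5.24*g^3 - 0.87*g^2 + 1.08*g + 2.86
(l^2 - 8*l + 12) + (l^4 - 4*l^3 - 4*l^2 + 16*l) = l^4 - 4*l^3 - 3*l^2 + 8*l + 12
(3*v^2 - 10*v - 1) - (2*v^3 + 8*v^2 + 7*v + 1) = -2*v^3 - 5*v^2 - 17*v - 2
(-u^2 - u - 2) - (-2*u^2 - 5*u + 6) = u^2 + 4*u - 8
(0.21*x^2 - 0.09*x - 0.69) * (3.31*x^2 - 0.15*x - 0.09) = 0.6951*x^4 - 0.3294*x^3 - 2.2893*x^2 + 0.1116*x + 0.0621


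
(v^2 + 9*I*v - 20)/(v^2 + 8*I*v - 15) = (v + 4*I)/(v + 3*I)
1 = 1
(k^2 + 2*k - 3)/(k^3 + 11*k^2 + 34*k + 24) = (k^2 + 2*k - 3)/(k^3 + 11*k^2 + 34*k + 24)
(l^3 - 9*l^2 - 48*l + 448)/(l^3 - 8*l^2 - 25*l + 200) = (l^2 - l - 56)/(l^2 - 25)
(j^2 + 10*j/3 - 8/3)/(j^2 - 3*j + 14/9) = 3*(j + 4)/(3*j - 7)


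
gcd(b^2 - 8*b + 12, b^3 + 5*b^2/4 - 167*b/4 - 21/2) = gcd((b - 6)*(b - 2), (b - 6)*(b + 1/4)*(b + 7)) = b - 6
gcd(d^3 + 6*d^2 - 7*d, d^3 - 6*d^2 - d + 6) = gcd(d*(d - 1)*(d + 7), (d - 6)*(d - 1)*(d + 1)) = d - 1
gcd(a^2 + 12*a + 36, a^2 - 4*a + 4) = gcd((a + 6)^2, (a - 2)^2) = 1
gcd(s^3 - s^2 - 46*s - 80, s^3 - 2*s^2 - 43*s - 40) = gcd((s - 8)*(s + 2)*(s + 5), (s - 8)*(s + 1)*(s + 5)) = s^2 - 3*s - 40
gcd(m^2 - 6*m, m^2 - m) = m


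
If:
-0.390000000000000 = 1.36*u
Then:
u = -0.29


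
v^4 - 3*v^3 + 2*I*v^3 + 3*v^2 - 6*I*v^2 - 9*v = v*(v - 3)*(v - I)*(v + 3*I)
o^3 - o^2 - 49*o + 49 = (o - 7)*(o - 1)*(o + 7)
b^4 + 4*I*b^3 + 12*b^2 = b^2*(b - 2*I)*(b + 6*I)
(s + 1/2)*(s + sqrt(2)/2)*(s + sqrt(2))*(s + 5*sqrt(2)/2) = s^4 + s^3/2 + 4*sqrt(2)*s^3 + 2*sqrt(2)*s^2 + 17*s^2/2 + 5*sqrt(2)*s/2 + 17*s/4 + 5*sqrt(2)/4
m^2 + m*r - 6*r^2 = (m - 2*r)*(m + 3*r)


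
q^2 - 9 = (q - 3)*(q + 3)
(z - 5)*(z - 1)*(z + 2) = z^3 - 4*z^2 - 7*z + 10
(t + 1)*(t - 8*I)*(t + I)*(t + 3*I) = t^4 + t^3 - 4*I*t^3 + 29*t^2 - 4*I*t^2 + 29*t + 24*I*t + 24*I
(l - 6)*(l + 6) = l^2 - 36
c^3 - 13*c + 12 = (c - 3)*(c - 1)*(c + 4)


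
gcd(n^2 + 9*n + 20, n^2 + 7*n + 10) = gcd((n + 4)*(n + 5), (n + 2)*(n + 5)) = n + 5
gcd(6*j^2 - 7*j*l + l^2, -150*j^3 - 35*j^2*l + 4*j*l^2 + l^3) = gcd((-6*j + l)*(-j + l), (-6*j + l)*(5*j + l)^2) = 6*j - l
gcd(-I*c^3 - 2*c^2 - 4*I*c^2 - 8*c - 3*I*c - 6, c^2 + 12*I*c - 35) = 1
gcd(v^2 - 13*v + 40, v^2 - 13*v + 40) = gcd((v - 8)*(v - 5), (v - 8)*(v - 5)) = v^2 - 13*v + 40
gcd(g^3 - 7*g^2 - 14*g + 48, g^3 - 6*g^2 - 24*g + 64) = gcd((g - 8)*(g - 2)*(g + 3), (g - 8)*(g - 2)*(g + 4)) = g^2 - 10*g + 16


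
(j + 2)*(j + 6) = j^2 + 8*j + 12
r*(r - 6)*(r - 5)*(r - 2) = r^4 - 13*r^3 + 52*r^2 - 60*r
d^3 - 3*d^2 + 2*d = d*(d - 2)*(d - 1)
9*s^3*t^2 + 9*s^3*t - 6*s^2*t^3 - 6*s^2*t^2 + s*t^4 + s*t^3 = t*(-3*s + t)^2*(s*t + s)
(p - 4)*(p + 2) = p^2 - 2*p - 8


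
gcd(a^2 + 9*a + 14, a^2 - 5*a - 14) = a + 2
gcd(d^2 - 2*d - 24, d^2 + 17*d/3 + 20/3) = d + 4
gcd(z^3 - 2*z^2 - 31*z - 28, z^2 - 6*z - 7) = z^2 - 6*z - 7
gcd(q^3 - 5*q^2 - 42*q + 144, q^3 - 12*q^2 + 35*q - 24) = q^2 - 11*q + 24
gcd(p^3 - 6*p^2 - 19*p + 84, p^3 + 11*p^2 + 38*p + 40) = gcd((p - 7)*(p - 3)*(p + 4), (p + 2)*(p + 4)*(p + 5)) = p + 4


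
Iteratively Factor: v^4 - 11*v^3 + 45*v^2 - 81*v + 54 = (v - 2)*(v^3 - 9*v^2 + 27*v - 27) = (v - 3)*(v - 2)*(v^2 - 6*v + 9) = (v - 3)^2*(v - 2)*(v - 3)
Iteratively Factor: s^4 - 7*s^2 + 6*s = (s)*(s^3 - 7*s + 6) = s*(s - 1)*(s^2 + s - 6) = s*(s - 1)*(s + 3)*(s - 2)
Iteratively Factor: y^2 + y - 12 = (y + 4)*(y - 3)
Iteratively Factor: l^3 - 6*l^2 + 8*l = (l)*(l^2 - 6*l + 8) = l*(l - 2)*(l - 4)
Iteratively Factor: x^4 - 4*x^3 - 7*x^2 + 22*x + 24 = (x + 2)*(x^3 - 6*x^2 + 5*x + 12) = (x - 4)*(x + 2)*(x^2 - 2*x - 3) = (x - 4)*(x + 1)*(x + 2)*(x - 3)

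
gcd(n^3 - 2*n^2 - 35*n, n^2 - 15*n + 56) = n - 7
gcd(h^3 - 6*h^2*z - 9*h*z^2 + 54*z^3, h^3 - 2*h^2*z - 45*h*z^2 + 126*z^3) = h^2 - 9*h*z + 18*z^2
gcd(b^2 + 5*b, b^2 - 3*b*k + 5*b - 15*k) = b + 5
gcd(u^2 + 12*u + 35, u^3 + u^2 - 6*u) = 1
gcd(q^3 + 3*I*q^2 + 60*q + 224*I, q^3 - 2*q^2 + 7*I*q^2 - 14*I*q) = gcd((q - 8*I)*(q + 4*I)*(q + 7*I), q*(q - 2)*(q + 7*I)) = q + 7*I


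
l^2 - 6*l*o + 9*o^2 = (l - 3*o)^2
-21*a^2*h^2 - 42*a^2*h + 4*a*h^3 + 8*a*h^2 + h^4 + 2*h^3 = h*(-3*a + h)*(7*a + h)*(h + 2)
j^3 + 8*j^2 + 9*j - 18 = (j - 1)*(j + 3)*(j + 6)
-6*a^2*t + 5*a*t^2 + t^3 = t*(-a + t)*(6*a + t)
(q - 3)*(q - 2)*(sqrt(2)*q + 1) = sqrt(2)*q^3 - 5*sqrt(2)*q^2 + q^2 - 5*q + 6*sqrt(2)*q + 6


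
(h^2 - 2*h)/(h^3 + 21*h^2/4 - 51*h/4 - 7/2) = 4*h/(4*h^2 + 29*h + 7)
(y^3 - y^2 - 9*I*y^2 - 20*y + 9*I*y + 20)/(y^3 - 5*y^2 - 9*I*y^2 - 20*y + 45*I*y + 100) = (y - 1)/(y - 5)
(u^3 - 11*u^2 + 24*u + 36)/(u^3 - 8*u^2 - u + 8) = (u^2 - 12*u + 36)/(u^2 - 9*u + 8)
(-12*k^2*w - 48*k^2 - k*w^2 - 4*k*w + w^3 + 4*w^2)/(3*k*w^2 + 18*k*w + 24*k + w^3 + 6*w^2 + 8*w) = (-4*k + w)/(w + 2)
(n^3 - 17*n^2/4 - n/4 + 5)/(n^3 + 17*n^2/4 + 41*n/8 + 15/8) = 2*(4*n^2 - 21*n + 20)/(8*n^2 + 26*n + 15)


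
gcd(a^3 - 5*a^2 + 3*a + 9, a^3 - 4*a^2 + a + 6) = a^2 - 2*a - 3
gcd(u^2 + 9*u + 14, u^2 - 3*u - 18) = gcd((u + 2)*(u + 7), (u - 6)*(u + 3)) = 1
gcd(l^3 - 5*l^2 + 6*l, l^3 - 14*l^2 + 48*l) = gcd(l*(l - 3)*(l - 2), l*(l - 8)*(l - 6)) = l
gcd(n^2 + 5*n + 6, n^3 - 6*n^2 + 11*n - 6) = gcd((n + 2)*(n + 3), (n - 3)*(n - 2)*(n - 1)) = 1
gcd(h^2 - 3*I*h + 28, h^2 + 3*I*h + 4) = h + 4*I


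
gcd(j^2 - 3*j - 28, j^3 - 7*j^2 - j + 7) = j - 7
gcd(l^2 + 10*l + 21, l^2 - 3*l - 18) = l + 3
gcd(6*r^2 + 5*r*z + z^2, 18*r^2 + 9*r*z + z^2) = 3*r + z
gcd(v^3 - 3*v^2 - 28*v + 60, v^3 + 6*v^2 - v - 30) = v^2 + 3*v - 10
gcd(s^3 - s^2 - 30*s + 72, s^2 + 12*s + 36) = s + 6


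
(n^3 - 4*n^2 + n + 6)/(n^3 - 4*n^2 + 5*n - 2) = (n^2 - 2*n - 3)/(n^2 - 2*n + 1)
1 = 1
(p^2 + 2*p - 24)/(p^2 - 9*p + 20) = (p + 6)/(p - 5)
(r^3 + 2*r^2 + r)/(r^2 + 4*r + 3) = r*(r + 1)/(r + 3)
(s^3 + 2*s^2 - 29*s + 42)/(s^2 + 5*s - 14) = s - 3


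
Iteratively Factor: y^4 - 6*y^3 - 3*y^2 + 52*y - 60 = (y - 5)*(y^3 - y^2 - 8*y + 12) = (y - 5)*(y - 2)*(y^2 + y - 6) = (y - 5)*(y - 2)^2*(y + 3)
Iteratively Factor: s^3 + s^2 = (s + 1)*(s^2) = s*(s + 1)*(s)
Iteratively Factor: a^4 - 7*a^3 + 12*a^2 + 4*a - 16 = (a - 4)*(a^3 - 3*a^2 + 4) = (a - 4)*(a - 2)*(a^2 - a - 2) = (a - 4)*(a - 2)*(a + 1)*(a - 2)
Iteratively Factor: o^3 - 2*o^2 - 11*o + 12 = (o - 1)*(o^2 - o - 12) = (o - 4)*(o - 1)*(o + 3)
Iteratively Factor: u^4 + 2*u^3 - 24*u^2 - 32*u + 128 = (u - 2)*(u^3 + 4*u^2 - 16*u - 64) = (u - 2)*(u + 4)*(u^2 - 16) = (u - 2)*(u + 4)^2*(u - 4)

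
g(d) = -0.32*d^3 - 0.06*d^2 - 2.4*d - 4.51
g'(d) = -0.96*d^2 - 0.12*d - 2.4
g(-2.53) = 6.36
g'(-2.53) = -8.24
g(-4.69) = 38.44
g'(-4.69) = -22.95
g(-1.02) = -1.78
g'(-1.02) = -3.28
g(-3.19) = 12.92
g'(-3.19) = -11.79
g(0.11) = -4.78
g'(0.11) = -2.42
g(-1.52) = 0.12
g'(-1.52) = -4.44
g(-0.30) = -3.79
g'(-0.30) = -2.45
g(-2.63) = 7.21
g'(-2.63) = -8.72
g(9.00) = -264.25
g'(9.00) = -81.24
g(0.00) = -4.51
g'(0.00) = -2.40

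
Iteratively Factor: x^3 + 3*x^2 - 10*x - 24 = (x - 3)*(x^2 + 6*x + 8) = (x - 3)*(x + 2)*(x + 4)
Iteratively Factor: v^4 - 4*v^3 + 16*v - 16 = (v - 2)*(v^3 - 2*v^2 - 4*v + 8) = (v - 2)*(v + 2)*(v^2 - 4*v + 4) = (v - 2)^2*(v + 2)*(v - 2)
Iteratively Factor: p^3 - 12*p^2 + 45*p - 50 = (p - 5)*(p^2 - 7*p + 10) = (p - 5)*(p - 2)*(p - 5)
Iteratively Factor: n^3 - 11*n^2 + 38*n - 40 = (n - 4)*(n^2 - 7*n + 10) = (n - 4)*(n - 2)*(n - 5)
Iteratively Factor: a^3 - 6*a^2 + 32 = (a + 2)*(a^2 - 8*a + 16) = (a - 4)*(a + 2)*(a - 4)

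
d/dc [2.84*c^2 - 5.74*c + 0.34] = 5.68*c - 5.74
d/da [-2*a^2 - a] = -4*a - 1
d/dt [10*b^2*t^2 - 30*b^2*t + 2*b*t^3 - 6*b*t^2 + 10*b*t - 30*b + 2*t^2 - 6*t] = 20*b^2*t - 30*b^2 + 6*b*t^2 - 12*b*t + 10*b + 4*t - 6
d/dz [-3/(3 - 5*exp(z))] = -15*exp(z)/(5*exp(z) - 3)^2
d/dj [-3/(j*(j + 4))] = 6*(j + 2)/(j^2*(j + 4)^2)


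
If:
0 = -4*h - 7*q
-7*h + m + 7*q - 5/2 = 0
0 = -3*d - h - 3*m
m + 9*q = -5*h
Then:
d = 25/228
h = -35/152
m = -5/152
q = 5/38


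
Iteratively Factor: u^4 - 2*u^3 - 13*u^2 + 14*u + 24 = (u + 3)*(u^3 - 5*u^2 + 2*u + 8) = (u + 1)*(u + 3)*(u^2 - 6*u + 8) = (u - 2)*(u + 1)*(u + 3)*(u - 4)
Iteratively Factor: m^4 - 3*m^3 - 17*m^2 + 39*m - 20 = (m + 4)*(m^3 - 7*m^2 + 11*m - 5) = (m - 1)*(m + 4)*(m^2 - 6*m + 5) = (m - 5)*(m - 1)*(m + 4)*(m - 1)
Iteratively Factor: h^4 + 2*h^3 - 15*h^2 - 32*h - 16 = (h + 1)*(h^3 + h^2 - 16*h - 16) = (h + 1)*(h + 4)*(h^2 - 3*h - 4) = (h + 1)^2*(h + 4)*(h - 4)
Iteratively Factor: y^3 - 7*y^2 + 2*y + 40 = (y - 4)*(y^2 - 3*y - 10) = (y - 4)*(y + 2)*(y - 5)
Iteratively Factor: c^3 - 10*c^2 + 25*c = (c)*(c^2 - 10*c + 25) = c*(c - 5)*(c - 5)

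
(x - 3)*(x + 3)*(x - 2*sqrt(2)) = x^3 - 2*sqrt(2)*x^2 - 9*x + 18*sqrt(2)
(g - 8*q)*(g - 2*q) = g^2 - 10*g*q + 16*q^2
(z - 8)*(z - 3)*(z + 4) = z^3 - 7*z^2 - 20*z + 96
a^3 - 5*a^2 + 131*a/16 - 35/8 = (a - 2)*(a - 7/4)*(a - 5/4)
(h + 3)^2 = h^2 + 6*h + 9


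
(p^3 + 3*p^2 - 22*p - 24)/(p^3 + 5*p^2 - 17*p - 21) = (p^2 + 2*p - 24)/(p^2 + 4*p - 21)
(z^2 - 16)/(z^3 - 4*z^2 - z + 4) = (z + 4)/(z^2 - 1)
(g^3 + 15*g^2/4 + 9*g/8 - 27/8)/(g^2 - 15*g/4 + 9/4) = (2*g^2 + 9*g + 9)/(2*(g - 3))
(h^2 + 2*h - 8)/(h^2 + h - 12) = (h - 2)/(h - 3)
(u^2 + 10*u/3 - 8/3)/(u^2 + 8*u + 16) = (u - 2/3)/(u + 4)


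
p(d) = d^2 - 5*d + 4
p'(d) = 2*d - 5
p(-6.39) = 76.78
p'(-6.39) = -17.78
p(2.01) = -2.01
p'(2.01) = -0.98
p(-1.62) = 14.72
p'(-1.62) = -8.24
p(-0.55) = 7.05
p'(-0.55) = -6.10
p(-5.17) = 56.58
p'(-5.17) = -15.34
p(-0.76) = 8.38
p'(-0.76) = -6.52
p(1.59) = -1.42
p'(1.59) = -1.82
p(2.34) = -2.22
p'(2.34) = -0.32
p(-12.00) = 208.00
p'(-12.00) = -29.00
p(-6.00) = 70.00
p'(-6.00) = -17.00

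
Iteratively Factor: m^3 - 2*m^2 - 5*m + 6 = (m - 3)*(m^2 + m - 2) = (m - 3)*(m - 1)*(m + 2)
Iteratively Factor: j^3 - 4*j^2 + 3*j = (j - 1)*(j^2 - 3*j) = (j - 3)*(j - 1)*(j)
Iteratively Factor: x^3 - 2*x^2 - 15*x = (x + 3)*(x^2 - 5*x) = (x - 5)*(x + 3)*(x)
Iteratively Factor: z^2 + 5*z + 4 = (z + 1)*(z + 4)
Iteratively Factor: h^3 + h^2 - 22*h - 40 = (h - 5)*(h^2 + 6*h + 8) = (h - 5)*(h + 4)*(h + 2)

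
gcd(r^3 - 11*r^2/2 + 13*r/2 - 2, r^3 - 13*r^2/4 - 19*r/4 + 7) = r^2 - 5*r + 4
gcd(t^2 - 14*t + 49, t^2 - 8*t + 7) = t - 7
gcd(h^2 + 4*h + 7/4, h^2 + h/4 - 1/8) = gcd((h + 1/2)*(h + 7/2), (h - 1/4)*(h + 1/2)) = h + 1/2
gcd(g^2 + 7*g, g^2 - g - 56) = g + 7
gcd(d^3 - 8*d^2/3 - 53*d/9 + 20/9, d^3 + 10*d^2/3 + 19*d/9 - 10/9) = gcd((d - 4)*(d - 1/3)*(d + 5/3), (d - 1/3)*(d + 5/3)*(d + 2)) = d^2 + 4*d/3 - 5/9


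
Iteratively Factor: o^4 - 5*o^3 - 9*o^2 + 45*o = (o - 5)*(o^3 - 9*o) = (o - 5)*(o - 3)*(o^2 + 3*o) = (o - 5)*(o - 3)*(o + 3)*(o)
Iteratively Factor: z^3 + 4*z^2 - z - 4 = (z + 4)*(z^2 - 1) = (z - 1)*(z + 4)*(z + 1)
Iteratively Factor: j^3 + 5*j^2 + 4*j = (j + 1)*(j^2 + 4*j) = j*(j + 1)*(j + 4)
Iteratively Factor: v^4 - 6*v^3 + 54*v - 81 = (v - 3)*(v^3 - 3*v^2 - 9*v + 27) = (v - 3)^2*(v^2 - 9) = (v - 3)^2*(v + 3)*(v - 3)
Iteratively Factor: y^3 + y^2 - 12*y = (y - 3)*(y^2 + 4*y) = y*(y - 3)*(y + 4)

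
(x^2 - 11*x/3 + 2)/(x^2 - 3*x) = (x - 2/3)/x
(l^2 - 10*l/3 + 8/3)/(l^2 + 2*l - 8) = (l - 4/3)/(l + 4)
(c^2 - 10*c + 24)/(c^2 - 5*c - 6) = (c - 4)/(c + 1)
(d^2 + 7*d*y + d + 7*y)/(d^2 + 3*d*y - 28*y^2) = (-d - 1)/(-d + 4*y)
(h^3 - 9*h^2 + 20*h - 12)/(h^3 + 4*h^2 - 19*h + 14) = (h - 6)/(h + 7)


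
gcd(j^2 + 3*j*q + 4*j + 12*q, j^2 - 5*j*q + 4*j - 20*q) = j + 4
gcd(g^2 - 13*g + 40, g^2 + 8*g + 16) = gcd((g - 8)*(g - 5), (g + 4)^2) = 1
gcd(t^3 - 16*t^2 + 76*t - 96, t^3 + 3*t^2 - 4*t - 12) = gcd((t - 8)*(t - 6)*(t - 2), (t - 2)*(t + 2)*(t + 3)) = t - 2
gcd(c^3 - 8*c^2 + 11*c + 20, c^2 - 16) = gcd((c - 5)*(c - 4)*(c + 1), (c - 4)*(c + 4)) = c - 4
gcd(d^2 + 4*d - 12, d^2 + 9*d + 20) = 1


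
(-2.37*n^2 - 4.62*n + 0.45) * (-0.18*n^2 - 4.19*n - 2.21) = 0.4266*n^4 + 10.7619*n^3 + 24.5145*n^2 + 8.3247*n - 0.9945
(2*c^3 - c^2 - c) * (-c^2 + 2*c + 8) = -2*c^5 + 5*c^4 + 15*c^3 - 10*c^2 - 8*c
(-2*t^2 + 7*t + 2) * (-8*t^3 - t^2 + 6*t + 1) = 16*t^5 - 54*t^4 - 35*t^3 + 38*t^2 + 19*t + 2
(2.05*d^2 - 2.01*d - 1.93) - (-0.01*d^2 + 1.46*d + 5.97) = 2.06*d^2 - 3.47*d - 7.9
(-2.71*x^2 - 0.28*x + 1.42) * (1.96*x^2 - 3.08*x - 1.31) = -5.3116*x^4 + 7.798*x^3 + 7.1957*x^2 - 4.0068*x - 1.8602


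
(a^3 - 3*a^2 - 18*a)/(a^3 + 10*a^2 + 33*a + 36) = a*(a - 6)/(a^2 + 7*a + 12)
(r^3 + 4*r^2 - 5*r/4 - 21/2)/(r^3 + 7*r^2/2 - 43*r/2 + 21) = (r^2 + 11*r/2 + 7)/(r^2 + 5*r - 14)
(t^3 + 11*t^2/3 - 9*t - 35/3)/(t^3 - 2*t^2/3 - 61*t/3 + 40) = (3*t^2 - 4*t - 7)/(3*t^2 - 17*t + 24)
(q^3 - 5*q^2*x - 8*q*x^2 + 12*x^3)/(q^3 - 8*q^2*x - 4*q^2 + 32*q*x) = (q^3 - 5*q^2*x - 8*q*x^2 + 12*x^3)/(q*(q^2 - 8*q*x - 4*q + 32*x))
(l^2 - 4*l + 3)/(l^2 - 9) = (l - 1)/(l + 3)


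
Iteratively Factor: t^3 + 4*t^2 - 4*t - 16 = (t + 2)*(t^2 + 2*t - 8) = (t - 2)*(t + 2)*(t + 4)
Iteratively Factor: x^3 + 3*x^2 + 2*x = (x + 2)*(x^2 + x) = x*(x + 2)*(x + 1)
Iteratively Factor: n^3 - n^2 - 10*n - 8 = (n + 1)*(n^2 - 2*n - 8) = (n + 1)*(n + 2)*(n - 4)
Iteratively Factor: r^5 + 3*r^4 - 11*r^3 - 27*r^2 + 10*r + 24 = (r + 1)*(r^4 + 2*r^3 - 13*r^2 - 14*r + 24) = (r - 1)*(r + 1)*(r^3 + 3*r^2 - 10*r - 24) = (r - 1)*(r + 1)*(r + 4)*(r^2 - r - 6) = (r - 1)*(r + 1)*(r + 2)*(r + 4)*(r - 3)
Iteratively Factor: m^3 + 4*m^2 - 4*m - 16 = (m + 4)*(m^2 - 4) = (m + 2)*(m + 4)*(m - 2)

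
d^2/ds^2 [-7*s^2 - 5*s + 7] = -14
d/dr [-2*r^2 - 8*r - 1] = -4*r - 8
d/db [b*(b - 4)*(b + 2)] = 3*b^2 - 4*b - 8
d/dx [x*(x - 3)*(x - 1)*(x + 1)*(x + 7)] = 5*x^4 + 16*x^3 - 66*x^2 - 8*x + 21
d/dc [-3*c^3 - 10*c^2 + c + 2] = -9*c^2 - 20*c + 1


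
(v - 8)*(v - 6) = v^2 - 14*v + 48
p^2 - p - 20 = (p - 5)*(p + 4)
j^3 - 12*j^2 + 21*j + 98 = (j - 7)^2*(j + 2)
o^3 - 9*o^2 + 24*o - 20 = (o - 5)*(o - 2)^2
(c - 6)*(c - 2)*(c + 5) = c^3 - 3*c^2 - 28*c + 60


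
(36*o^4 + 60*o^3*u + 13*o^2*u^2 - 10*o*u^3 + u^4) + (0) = 36*o^4 + 60*o^3*u + 13*o^2*u^2 - 10*o*u^3 + u^4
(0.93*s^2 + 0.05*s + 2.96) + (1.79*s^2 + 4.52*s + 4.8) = 2.72*s^2 + 4.57*s + 7.76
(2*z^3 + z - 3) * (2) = 4*z^3 + 2*z - 6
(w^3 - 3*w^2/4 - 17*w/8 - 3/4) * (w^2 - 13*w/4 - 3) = w^5 - 4*w^4 - 43*w^3/16 + 269*w^2/32 + 141*w/16 + 9/4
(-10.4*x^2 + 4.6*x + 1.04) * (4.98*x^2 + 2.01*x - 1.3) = -51.792*x^4 + 2.004*x^3 + 27.9452*x^2 - 3.8896*x - 1.352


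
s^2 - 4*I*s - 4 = (s - 2*I)^2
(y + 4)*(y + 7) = y^2 + 11*y + 28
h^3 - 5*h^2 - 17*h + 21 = (h - 7)*(h - 1)*(h + 3)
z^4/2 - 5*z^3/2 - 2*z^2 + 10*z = z*(z/2 + 1)*(z - 5)*(z - 2)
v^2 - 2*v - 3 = (v - 3)*(v + 1)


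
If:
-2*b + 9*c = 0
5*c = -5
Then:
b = -9/2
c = -1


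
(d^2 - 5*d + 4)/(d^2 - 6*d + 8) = (d - 1)/(d - 2)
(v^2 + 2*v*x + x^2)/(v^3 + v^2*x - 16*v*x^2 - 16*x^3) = (-v - x)/(-v^2 + 16*x^2)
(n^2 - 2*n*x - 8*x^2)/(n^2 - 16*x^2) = (n + 2*x)/(n + 4*x)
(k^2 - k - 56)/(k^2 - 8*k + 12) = (k^2 - k - 56)/(k^2 - 8*k + 12)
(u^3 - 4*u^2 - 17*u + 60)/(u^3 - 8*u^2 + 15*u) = (u + 4)/u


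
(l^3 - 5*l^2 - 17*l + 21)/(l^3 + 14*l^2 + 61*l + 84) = (l^2 - 8*l + 7)/(l^2 + 11*l + 28)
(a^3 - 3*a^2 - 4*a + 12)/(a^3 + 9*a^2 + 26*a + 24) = (a^2 - 5*a + 6)/(a^2 + 7*a + 12)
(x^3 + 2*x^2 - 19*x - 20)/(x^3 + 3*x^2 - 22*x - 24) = (x + 5)/(x + 6)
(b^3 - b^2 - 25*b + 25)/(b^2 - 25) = b - 1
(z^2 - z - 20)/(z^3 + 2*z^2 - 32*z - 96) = (z - 5)/(z^2 - 2*z - 24)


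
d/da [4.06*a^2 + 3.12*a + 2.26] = 8.12*a + 3.12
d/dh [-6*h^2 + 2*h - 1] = 2 - 12*h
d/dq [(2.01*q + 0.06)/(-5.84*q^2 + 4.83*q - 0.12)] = (11.7384*q^2 + 0.700799999999999*q - 0.531)/(34.1056*q^4 - 56.4144*q^3 + 24.7305*q^2 - 1.1592*q + 0.0144)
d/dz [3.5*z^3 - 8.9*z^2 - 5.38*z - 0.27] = 10.5*z^2 - 17.8*z - 5.38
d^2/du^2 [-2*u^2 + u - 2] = -4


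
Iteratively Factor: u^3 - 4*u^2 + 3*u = (u - 3)*(u^2 - u) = (u - 3)*(u - 1)*(u)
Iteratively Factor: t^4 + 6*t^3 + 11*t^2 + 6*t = (t + 3)*(t^3 + 3*t^2 + 2*t) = (t + 2)*(t + 3)*(t^2 + t) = (t + 1)*(t + 2)*(t + 3)*(t)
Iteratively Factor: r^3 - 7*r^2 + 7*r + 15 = (r + 1)*(r^2 - 8*r + 15) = (r - 5)*(r + 1)*(r - 3)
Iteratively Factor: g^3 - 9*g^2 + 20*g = (g)*(g^2 - 9*g + 20) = g*(g - 4)*(g - 5)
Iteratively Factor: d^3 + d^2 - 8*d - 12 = (d + 2)*(d^2 - d - 6) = (d - 3)*(d + 2)*(d + 2)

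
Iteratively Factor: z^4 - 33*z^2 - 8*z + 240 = (z + 4)*(z^3 - 4*z^2 - 17*z + 60) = (z + 4)^2*(z^2 - 8*z + 15) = (z - 3)*(z + 4)^2*(z - 5)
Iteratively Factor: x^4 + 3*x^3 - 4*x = (x + 2)*(x^3 + x^2 - 2*x) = x*(x + 2)*(x^2 + x - 2) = x*(x + 2)^2*(x - 1)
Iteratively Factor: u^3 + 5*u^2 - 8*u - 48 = (u - 3)*(u^2 + 8*u + 16) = (u - 3)*(u + 4)*(u + 4)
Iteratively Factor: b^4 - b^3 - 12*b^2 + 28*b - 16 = (b - 2)*(b^3 + b^2 - 10*b + 8) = (b - 2)*(b - 1)*(b^2 + 2*b - 8) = (b - 2)*(b - 1)*(b + 4)*(b - 2)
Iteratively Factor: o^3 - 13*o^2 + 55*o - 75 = (o - 3)*(o^2 - 10*o + 25) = (o - 5)*(o - 3)*(o - 5)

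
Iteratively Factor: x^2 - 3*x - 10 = (x - 5)*(x + 2)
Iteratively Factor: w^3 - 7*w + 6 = (w + 3)*(w^2 - 3*w + 2) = (w - 1)*(w + 3)*(w - 2)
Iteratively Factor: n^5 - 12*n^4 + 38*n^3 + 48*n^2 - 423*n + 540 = (n - 3)*(n^4 - 9*n^3 + 11*n^2 + 81*n - 180) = (n - 3)*(n + 3)*(n^3 - 12*n^2 + 47*n - 60) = (n - 3)^2*(n + 3)*(n^2 - 9*n + 20) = (n - 5)*(n - 3)^2*(n + 3)*(n - 4)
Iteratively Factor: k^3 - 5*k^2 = (k)*(k^2 - 5*k) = k^2*(k - 5)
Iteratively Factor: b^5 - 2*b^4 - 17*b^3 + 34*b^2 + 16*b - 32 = (b + 4)*(b^4 - 6*b^3 + 7*b^2 + 6*b - 8) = (b - 1)*(b + 4)*(b^3 - 5*b^2 + 2*b + 8) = (b - 1)*(b + 1)*(b + 4)*(b^2 - 6*b + 8) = (b - 2)*(b - 1)*(b + 1)*(b + 4)*(b - 4)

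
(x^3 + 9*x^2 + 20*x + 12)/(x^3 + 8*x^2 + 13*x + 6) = (x + 2)/(x + 1)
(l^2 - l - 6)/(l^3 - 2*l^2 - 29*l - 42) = (l - 3)/(l^2 - 4*l - 21)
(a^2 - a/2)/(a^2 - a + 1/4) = 2*a/(2*a - 1)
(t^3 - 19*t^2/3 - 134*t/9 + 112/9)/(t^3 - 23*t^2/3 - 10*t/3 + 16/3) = (t + 7/3)/(t + 1)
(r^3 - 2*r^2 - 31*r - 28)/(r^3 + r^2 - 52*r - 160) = (r^2 - 6*r - 7)/(r^2 - 3*r - 40)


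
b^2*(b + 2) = b^3 + 2*b^2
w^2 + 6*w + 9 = (w + 3)^2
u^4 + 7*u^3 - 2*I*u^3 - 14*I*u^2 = u^2*(u + 7)*(u - 2*I)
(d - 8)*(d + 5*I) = d^2 - 8*d + 5*I*d - 40*I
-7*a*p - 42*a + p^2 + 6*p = (-7*a + p)*(p + 6)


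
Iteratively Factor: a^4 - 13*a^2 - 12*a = (a - 4)*(a^3 + 4*a^2 + 3*a) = (a - 4)*(a + 3)*(a^2 + a) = a*(a - 4)*(a + 3)*(a + 1)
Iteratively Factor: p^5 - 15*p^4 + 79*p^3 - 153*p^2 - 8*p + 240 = (p - 4)*(p^4 - 11*p^3 + 35*p^2 - 13*p - 60) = (p - 4)*(p + 1)*(p^3 - 12*p^2 + 47*p - 60) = (p - 4)^2*(p + 1)*(p^2 - 8*p + 15) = (p - 5)*(p - 4)^2*(p + 1)*(p - 3)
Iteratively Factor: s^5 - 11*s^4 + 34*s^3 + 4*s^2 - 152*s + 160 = (s - 2)*(s^4 - 9*s^3 + 16*s^2 + 36*s - 80) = (s - 5)*(s - 2)*(s^3 - 4*s^2 - 4*s + 16) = (s - 5)*(s - 2)*(s + 2)*(s^2 - 6*s + 8) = (s - 5)*(s - 4)*(s - 2)*(s + 2)*(s - 2)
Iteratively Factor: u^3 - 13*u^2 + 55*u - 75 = (u - 3)*(u^2 - 10*u + 25) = (u - 5)*(u - 3)*(u - 5)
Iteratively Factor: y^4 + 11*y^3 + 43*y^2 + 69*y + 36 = (y + 1)*(y^3 + 10*y^2 + 33*y + 36) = (y + 1)*(y + 3)*(y^2 + 7*y + 12) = (y + 1)*(y + 3)^2*(y + 4)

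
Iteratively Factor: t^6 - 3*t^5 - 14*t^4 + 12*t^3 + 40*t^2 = (t - 2)*(t^5 - t^4 - 16*t^3 - 20*t^2) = t*(t - 2)*(t^4 - t^3 - 16*t^2 - 20*t) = t*(t - 2)*(t + 2)*(t^3 - 3*t^2 - 10*t) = t*(t - 5)*(t - 2)*(t + 2)*(t^2 + 2*t) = t*(t - 5)*(t - 2)*(t + 2)^2*(t)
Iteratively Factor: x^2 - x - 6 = (x + 2)*(x - 3)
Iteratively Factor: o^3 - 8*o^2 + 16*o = (o - 4)*(o^2 - 4*o) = (o - 4)^2*(o)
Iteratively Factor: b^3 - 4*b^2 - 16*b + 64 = (b - 4)*(b^2 - 16) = (b - 4)^2*(b + 4)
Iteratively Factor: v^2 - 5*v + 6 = (v - 2)*(v - 3)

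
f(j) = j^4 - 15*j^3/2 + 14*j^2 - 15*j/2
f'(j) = 4*j^3 - 45*j^2/2 + 28*j - 15/2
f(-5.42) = 2509.04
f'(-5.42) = -1457.11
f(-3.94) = 946.58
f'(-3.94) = -711.75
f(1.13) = 0.21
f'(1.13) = 1.18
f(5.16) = 12.57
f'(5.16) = 87.46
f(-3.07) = 460.81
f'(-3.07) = -421.26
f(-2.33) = 217.82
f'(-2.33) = -245.49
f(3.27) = -22.73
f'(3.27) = -16.67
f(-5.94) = 3355.34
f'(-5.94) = -1806.04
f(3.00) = -18.00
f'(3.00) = -18.00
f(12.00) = 9702.00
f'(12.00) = 4000.50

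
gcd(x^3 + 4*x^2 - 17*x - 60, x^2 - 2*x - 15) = x + 3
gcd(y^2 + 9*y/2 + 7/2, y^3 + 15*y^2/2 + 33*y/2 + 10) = y + 1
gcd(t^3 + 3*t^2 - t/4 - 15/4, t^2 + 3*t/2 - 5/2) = t^2 + 3*t/2 - 5/2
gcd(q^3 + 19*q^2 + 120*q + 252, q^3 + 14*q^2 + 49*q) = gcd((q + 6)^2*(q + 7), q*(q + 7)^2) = q + 7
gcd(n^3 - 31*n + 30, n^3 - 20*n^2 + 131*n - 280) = n - 5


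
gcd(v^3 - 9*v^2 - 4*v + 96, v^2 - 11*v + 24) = v - 8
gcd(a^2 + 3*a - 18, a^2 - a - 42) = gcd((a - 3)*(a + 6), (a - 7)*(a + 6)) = a + 6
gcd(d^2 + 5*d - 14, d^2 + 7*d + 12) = 1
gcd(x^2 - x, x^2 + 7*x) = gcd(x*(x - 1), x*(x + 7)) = x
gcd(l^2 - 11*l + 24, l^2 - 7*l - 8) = l - 8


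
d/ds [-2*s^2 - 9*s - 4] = -4*s - 9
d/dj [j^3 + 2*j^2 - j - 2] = 3*j^2 + 4*j - 1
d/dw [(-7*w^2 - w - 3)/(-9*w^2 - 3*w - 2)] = (12*w^2 - 26*w - 7)/(81*w^4 + 54*w^3 + 45*w^2 + 12*w + 4)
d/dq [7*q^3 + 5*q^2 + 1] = q*(21*q + 10)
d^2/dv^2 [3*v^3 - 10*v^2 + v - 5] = 18*v - 20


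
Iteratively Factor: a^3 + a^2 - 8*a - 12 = (a - 3)*(a^2 + 4*a + 4) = (a - 3)*(a + 2)*(a + 2)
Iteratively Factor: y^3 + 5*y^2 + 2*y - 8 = (y + 2)*(y^2 + 3*y - 4) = (y + 2)*(y + 4)*(y - 1)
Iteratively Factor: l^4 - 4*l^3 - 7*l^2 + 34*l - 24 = (l + 3)*(l^3 - 7*l^2 + 14*l - 8) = (l - 4)*(l + 3)*(l^2 - 3*l + 2) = (l - 4)*(l - 1)*(l + 3)*(l - 2)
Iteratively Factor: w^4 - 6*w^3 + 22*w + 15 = (w - 3)*(w^3 - 3*w^2 - 9*w - 5) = (w - 3)*(w + 1)*(w^2 - 4*w - 5) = (w - 5)*(w - 3)*(w + 1)*(w + 1)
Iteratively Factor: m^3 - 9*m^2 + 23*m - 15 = (m - 1)*(m^2 - 8*m + 15) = (m - 3)*(m - 1)*(m - 5)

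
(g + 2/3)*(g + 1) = g^2 + 5*g/3 + 2/3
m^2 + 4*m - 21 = (m - 3)*(m + 7)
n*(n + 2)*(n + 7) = n^3 + 9*n^2 + 14*n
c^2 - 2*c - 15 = (c - 5)*(c + 3)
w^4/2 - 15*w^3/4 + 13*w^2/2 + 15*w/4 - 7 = (w/2 + 1/2)*(w - 4)*(w - 7/2)*(w - 1)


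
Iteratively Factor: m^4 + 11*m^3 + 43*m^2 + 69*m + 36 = (m + 3)*(m^3 + 8*m^2 + 19*m + 12) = (m + 3)^2*(m^2 + 5*m + 4) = (m + 1)*(m + 3)^2*(m + 4)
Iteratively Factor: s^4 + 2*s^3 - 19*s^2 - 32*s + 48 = (s - 1)*(s^3 + 3*s^2 - 16*s - 48) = (s - 1)*(s + 3)*(s^2 - 16) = (s - 4)*(s - 1)*(s + 3)*(s + 4)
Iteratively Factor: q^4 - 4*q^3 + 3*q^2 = (q - 3)*(q^3 - q^2) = q*(q - 3)*(q^2 - q) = q^2*(q - 3)*(q - 1)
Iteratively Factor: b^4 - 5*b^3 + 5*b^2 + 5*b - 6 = (b - 1)*(b^3 - 4*b^2 + b + 6) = (b - 2)*(b - 1)*(b^2 - 2*b - 3) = (b - 2)*(b - 1)*(b + 1)*(b - 3)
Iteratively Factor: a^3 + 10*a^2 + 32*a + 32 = (a + 2)*(a^2 + 8*a + 16) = (a + 2)*(a + 4)*(a + 4)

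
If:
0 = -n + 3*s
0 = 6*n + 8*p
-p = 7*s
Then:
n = 0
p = 0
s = 0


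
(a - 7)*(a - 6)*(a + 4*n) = a^3 + 4*a^2*n - 13*a^2 - 52*a*n + 42*a + 168*n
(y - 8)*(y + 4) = y^2 - 4*y - 32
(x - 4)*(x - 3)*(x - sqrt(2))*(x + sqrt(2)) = x^4 - 7*x^3 + 10*x^2 + 14*x - 24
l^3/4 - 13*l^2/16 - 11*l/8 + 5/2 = (l/4 + 1/2)*(l - 4)*(l - 5/4)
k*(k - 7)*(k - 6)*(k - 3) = k^4 - 16*k^3 + 81*k^2 - 126*k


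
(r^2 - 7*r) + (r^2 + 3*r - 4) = 2*r^2 - 4*r - 4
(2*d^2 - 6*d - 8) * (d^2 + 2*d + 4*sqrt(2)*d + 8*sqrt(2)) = 2*d^4 - 2*d^3 + 8*sqrt(2)*d^3 - 20*d^2 - 8*sqrt(2)*d^2 - 80*sqrt(2)*d - 16*d - 64*sqrt(2)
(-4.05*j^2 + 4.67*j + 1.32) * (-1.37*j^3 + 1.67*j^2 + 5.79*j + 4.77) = 5.5485*j^5 - 13.1614*j^4 - 17.459*j^3 + 9.9252*j^2 + 29.9187*j + 6.2964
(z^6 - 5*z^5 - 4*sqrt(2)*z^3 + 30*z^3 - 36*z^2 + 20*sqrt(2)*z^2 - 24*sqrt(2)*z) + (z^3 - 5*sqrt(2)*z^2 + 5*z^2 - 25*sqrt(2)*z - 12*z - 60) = z^6 - 5*z^5 - 4*sqrt(2)*z^3 + 31*z^3 - 31*z^2 + 15*sqrt(2)*z^2 - 49*sqrt(2)*z - 12*z - 60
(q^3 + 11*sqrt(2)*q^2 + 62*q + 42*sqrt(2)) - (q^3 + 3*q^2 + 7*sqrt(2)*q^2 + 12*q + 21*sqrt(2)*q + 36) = -3*q^2 + 4*sqrt(2)*q^2 - 21*sqrt(2)*q + 50*q - 36 + 42*sqrt(2)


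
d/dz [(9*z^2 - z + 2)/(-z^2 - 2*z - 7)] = (-19*z^2 - 122*z + 11)/(z^4 + 4*z^3 + 18*z^2 + 28*z + 49)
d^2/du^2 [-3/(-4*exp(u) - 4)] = 3*(exp(u) - 1)*exp(u)/(4*(exp(u) + 1)^3)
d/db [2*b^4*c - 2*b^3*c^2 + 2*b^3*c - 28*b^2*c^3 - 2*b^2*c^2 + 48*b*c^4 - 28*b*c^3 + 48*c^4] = 2*c*(4*b^3 - 3*b^2*c + 3*b^2 - 28*b*c^2 - 2*b*c + 24*c^3 - 14*c^2)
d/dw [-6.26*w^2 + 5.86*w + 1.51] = 5.86 - 12.52*w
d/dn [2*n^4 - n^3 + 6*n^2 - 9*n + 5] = 8*n^3 - 3*n^2 + 12*n - 9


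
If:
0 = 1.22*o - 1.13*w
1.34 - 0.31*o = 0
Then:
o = 4.32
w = 4.67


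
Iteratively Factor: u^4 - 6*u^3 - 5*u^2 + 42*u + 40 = (u + 2)*(u^3 - 8*u^2 + 11*u + 20) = (u - 5)*(u + 2)*(u^2 - 3*u - 4) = (u - 5)*(u + 1)*(u + 2)*(u - 4)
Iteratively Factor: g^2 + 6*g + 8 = (g + 4)*(g + 2)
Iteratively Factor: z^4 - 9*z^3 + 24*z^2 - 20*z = (z - 2)*(z^3 - 7*z^2 + 10*z) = (z - 5)*(z - 2)*(z^2 - 2*z) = z*(z - 5)*(z - 2)*(z - 2)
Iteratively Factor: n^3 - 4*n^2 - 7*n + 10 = (n - 1)*(n^2 - 3*n - 10) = (n - 5)*(n - 1)*(n + 2)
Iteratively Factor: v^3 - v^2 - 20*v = (v)*(v^2 - v - 20) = v*(v + 4)*(v - 5)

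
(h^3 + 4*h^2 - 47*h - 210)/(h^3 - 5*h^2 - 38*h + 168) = (h + 5)/(h - 4)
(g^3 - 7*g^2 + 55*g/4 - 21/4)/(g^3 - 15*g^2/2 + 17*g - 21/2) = (g - 1/2)/(g - 1)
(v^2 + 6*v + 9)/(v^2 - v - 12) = (v + 3)/(v - 4)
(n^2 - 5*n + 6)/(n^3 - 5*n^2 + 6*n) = 1/n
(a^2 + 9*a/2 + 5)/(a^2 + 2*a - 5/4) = 2*(a + 2)/(2*a - 1)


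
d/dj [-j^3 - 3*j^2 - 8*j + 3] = -3*j^2 - 6*j - 8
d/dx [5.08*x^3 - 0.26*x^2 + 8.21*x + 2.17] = 15.24*x^2 - 0.52*x + 8.21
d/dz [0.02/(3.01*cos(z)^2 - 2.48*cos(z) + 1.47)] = (0.1204*cos(z) - 0.0496)*sin(z)/(3.01*cos(z)^2 - 2.48*cos(z) + 1.47)^2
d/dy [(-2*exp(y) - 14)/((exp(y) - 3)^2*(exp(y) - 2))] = 2*(-(exp(y) - 3)*(exp(y) - 2) + (exp(y) - 3)*(exp(y) + 7) + 2*(exp(y) - 2)*(exp(y) + 7))*exp(y)/((exp(y) - 3)^3*(exp(y) - 2)^2)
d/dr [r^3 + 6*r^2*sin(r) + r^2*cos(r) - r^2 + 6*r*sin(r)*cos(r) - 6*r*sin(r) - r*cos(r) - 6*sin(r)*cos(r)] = -r^2*sin(r) + 6*r^2*cos(r) + 3*r^2 + 13*r*sin(r) - 4*r*cos(r) + 6*r*cos(2*r) - 2*r - 6*sin(r) + 3*sin(2*r) - cos(r) - 6*cos(2*r)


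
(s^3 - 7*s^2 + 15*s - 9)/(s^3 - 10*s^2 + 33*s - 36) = (s - 1)/(s - 4)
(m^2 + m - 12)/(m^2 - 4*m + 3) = (m + 4)/(m - 1)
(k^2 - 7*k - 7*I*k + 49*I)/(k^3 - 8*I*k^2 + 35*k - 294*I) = (k - 7)/(k^2 - I*k + 42)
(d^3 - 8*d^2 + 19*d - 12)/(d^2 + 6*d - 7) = (d^2 - 7*d + 12)/(d + 7)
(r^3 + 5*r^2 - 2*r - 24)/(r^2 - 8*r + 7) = (r^3 + 5*r^2 - 2*r - 24)/(r^2 - 8*r + 7)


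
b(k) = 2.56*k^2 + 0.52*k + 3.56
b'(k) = 5.12*k + 0.52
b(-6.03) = 93.51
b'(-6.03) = -30.35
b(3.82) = 42.90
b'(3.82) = 20.08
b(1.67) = 11.57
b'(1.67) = 9.07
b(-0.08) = 3.53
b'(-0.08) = 0.11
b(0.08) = 3.62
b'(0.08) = 0.93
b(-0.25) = 3.59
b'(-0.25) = -0.76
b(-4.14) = 45.28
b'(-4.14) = -20.68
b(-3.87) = 39.89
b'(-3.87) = -19.29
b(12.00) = 378.44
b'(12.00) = 61.96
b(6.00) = 98.84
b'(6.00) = 31.24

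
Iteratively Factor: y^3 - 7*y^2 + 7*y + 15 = (y + 1)*(y^2 - 8*y + 15) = (y - 5)*(y + 1)*(y - 3)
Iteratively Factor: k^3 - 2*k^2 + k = (k)*(k^2 - 2*k + 1) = k*(k - 1)*(k - 1)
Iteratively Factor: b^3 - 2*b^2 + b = (b - 1)*(b^2 - b) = (b - 1)^2*(b)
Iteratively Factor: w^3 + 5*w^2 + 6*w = (w + 3)*(w^2 + 2*w) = (w + 2)*(w + 3)*(w)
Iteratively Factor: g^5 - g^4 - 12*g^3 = (g + 3)*(g^4 - 4*g^3) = g*(g + 3)*(g^3 - 4*g^2) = g*(g - 4)*(g + 3)*(g^2) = g^2*(g - 4)*(g + 3)*(g)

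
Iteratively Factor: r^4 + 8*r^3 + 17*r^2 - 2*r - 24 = (r - 1)*(r^3 + 9*r^2 + 26*r + 24) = (r - 1)*(r + 3)*(r^2 + 6*r + 8) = (r - 1)*(r + 3)*(r + 4)*(r + 2)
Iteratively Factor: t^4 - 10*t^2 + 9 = (t - 1)*(t^3 + t^2 - 9*t - 9) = (t - 1)*(t + 1)*(t^2 - 9) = (t - 1)*(t + 1)*(t + 3)*(t - 3)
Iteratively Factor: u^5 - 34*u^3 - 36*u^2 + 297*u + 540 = (u + 3)*(u^4 - 3*u^3 - 25*u^2 + 39*u + 180) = (u + 3)^2*(u^3 - 6*u^2 - 7*u + 60) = (u - 4)*(u + 3)^2*(u^2 - 2*u - 15) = (u - 5)*(u - 4)*(u + 3)^2*(u + 3)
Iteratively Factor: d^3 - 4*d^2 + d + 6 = (d - 3)*(d^2 - d - 2) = (d - 3)*(d - 2)*(d + 1)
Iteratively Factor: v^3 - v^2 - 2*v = (v + 1)*(v^2 - 2*v) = (v - 2)*(v + 1)*(v)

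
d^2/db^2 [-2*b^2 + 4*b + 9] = -4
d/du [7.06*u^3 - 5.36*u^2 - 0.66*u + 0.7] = 21.18*u^2 - 10.72*u - 0.66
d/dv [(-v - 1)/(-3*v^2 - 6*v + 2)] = (3*v^2 + 6*v - 6*(v + 1)^2 - 2)/(3*v^2 + 6*v - 2)^2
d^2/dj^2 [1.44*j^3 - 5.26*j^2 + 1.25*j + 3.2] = 8.64*j - 10.52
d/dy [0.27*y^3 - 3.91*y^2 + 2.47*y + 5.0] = 0.81*y^2 - 7.82*y + 2.47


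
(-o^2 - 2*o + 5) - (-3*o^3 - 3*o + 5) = 3*o^3 - o^2 + o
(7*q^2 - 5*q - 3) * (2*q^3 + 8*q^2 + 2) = 14*q^5 + 46*q^4 - 46*q^3 - 10*q^2 - 10*q - 6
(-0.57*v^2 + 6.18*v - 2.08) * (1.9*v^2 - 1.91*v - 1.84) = -1.083*v^4 + 12.8307*v^3 - 14.707*v^2 - 7.3984*v + 3.8272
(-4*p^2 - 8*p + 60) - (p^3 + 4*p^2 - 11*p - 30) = -p^3 - 8*p^2 + 3*p + 90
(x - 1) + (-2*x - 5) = -x - 6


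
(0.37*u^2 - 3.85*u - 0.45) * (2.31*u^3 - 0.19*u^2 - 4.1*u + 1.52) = 0.8547*u^5 - 8.9638*u^4 - 1.825*u^3 + 16.4329*u^2 - 4.007*u - 0.684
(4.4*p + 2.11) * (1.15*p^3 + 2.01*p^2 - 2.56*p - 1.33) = 5.06*p^4 + 11.2705*p^3 - 7.0229*p^2 - 11.2536*p - 2.8063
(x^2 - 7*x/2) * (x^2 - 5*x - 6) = x^4 - 17*x^3/2 + 23*x^2/2 + 21*x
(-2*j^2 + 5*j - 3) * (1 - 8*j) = 16*j^3 - 42*j^2 + 29*j - 3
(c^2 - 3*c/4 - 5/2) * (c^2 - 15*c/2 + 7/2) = c^4 - 33*c^3/4 + 53*c^2/8 + 129*c/8 - 35/4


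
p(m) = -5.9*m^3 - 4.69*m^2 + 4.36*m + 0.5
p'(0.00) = 4.36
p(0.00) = 0.50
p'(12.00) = -2657.00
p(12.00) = -10817.74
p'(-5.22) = -428.97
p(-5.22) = 689.14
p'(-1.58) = -25.01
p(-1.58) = 5.17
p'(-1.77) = -34.49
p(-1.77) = 10.81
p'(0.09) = 3.37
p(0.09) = 0.85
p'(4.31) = -364.86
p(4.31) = -540.20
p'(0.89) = -18.01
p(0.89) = -3.49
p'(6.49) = -802.04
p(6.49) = -1781.57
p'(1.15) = -29.84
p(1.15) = -9.66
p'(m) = -17.7*m^2 - 9.38*m + 4.36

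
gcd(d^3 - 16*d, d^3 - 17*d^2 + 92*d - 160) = d - 4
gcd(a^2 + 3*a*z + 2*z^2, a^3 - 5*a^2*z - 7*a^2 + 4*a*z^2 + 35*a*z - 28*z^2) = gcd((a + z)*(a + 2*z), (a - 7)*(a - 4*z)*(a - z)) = 1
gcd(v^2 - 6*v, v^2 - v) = v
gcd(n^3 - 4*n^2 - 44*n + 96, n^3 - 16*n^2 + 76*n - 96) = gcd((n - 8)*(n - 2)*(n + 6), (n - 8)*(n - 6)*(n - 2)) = n^2 - 10*n + 16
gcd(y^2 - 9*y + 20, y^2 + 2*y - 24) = y - 4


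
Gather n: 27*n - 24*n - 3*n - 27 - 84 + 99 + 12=0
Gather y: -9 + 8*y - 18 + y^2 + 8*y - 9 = y^2 + 16*y - 36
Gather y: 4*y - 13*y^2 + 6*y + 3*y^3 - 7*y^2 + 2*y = 3*y^3 - 20*y^2 + 12*y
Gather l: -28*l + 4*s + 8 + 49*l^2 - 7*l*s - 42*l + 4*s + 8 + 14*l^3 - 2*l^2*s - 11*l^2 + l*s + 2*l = 14*l^3 + l^2*(38 - 2*s) + l*(-6*s - 68) + 8*s + 16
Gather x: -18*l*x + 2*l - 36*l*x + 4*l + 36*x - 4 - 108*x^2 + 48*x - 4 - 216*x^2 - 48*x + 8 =6*l - 324*x^2 + x*(36 - 54*l)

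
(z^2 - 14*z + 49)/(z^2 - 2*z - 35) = (z - 7)/(z + 5)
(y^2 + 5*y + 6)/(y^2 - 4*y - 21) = (y + 2)/(y - 7)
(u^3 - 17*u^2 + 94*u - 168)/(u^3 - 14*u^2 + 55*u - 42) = (u - 4)/(u - 1)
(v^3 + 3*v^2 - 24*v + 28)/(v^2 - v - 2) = (v^2 + 5*v - 14)/(v + 1)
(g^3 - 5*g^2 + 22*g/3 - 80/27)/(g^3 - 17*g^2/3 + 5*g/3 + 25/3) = (9*g^2 - 30*g + 16)/(9*(g^2 - 4*g - 5))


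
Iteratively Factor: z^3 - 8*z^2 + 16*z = (z)*(z^2 - 8*z + 16) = z*(z - 4)*(z - 4)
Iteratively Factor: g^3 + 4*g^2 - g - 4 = (g - 1)*(g^2 + 5*g + 4) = (g - 1)*(g + 1)*(g + 4)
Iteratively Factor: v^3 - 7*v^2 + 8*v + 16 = (v - 4)*(v^2 - 3*v - 4) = (v - 4)*(v + 1)*(v - 4)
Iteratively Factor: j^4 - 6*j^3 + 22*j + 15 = (j + 1)*(j^3 - 7*j^2 + 7*j + 15) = (j - 3)*(j + 1)*(j^2 - 4*j - 5) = (j - 5)*(j - 3)*(j + 1)*(j + 1)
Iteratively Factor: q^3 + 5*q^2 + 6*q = (q + 3)*(q^2 + 2*q) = q*(q + 3)*(q + 2)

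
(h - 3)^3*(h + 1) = h^4 - 8*h^3 + 18*h^2 - 27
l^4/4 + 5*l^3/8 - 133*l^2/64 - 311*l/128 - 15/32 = (l/4 + 1)*(l - 5/2)*(l + 1/4)*(l + 3/4)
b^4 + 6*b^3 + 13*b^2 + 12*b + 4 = (b + 1)^2*(b + 2)^2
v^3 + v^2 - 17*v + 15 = (v - 3)*(v - 1)*(v + 5)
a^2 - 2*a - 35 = (a - 7)*(a + 5)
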